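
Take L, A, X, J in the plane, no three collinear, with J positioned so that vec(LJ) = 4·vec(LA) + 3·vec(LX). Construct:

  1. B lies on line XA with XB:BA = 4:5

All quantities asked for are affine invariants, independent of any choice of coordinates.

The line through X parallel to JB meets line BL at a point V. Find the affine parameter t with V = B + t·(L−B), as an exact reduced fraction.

Choose coordinates L = (0, 0), A = (1, 0), X = (0, 1), J = (4, 3).
1. B lies on line XA with XB:BA = 4:5 ⇒ B = (4/9, 5/9)
through X parallel to JB: direction (-32/9, -22/9); meets BL at V = (16/9, 20/9)
V = B + t·(L−B) with t = -3

t = -3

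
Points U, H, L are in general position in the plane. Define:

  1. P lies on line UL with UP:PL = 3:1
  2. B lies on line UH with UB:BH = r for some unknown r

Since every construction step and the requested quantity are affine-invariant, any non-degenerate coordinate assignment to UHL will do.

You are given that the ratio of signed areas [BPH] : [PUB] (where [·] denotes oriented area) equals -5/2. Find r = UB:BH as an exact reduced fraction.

r = 2/5

Work in coordinates with U = (0, 0), H = (1, 0), L = (0, 1).
1. P lies on line UL with UP:PL = 3:1 ⇒ P = (0, 3/4)
2. With UB:BH = r, write λ = r/(r+1) so B = U + λ·(H−U); B is affine-linear in λ
Every point depending on B is an affine combination of B and λ-independent points, so each such coordinate is linear in λ; the λ² term in each signed area is a multiple of (H−U)×(H−U) = 0, so 2·[BPH] and 2·[PUB] are each linear in λ. Evaluating at λ=0 and λ=1:
  2·[BPH] = 3/4·λ − 3/4,   2·[PUB] = 3/4·λ
So [BPH]:[PUB] = (3/4·λ − 3/4) / (3/4·λ). Setting this equal to -5/2:
  3/4·λ − 3/4 = -5/2·(3/4·λ)  ⇒  λ = 2/7
Then r = λ/(1−λ) = (2/7)/(5/7) = 2/5. Check: with r = 2/5, B = (2/7, 0) and [BPH]:[PUB] = -5/2 as required.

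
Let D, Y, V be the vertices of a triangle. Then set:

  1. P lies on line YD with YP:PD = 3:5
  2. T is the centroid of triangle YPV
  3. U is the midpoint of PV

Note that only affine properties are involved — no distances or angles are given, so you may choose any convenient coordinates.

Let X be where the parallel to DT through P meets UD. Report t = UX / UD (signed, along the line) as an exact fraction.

t = 9/4

Choose coordinates D = (0, 0), Y = (1, 0), V = (0, 1).
1. P lies on line YD with YP:PD = 3:5 ⇒ P = (5/8, 0)
2. T is the centroid of triangle YPV ⇒ T = (13/24, 1/3)
3. U is the midpoint of PV ⇒ U = (5/16, 1/2)
through P parallel to DT: direction (13/24, 1/3); meets UD at X = (-25/64, -5/8)
X = U + t·(D−U) with t = 9/4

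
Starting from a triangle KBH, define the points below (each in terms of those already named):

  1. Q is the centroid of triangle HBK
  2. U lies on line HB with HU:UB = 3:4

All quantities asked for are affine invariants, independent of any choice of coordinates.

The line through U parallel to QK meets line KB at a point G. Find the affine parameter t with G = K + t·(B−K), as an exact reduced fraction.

Work in coordinates with K = (0, 0), B = (1, 0), H = (0, 1).
1. Q is the centroid of triangle HBK ⇒ Q = (1/3, 1/3)
2. U lies on line HB with HU:UB = 3:4 ⇒ U = (3/7, 4/7)
through U parallel to QK: direction (-1/3, -1/3); meets KB at G = (-1/7, 0)
G = K + t·(B−K) with t = -1/7

t = -1/7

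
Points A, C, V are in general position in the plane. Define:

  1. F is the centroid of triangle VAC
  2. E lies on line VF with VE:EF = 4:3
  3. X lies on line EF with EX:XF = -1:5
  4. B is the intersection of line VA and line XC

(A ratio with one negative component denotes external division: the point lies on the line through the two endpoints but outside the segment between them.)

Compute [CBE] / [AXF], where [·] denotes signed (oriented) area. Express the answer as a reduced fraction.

Assign A = (0, 0), C = (1, 0), V = (0, 1) — the answer is frame-independent, so this choice is without loss of generality.
1. F is the centroid of triangle VAC ⇒ F = (1/3, 1/3)
2. E lies on line VF with VE:EF = 4:3 ⇒ E = (4/21, 13/21)
3. X lies on line EF with EX:XF = -1:5 ⇒ X = (13/84, 29/42)
4. B is the intersection of line VA and line XC ⇒ B = (0, 58/71)
2·[CBE] = 3/71, 2·[AXF] = -5/28
[CBE]:[AXF] = 3/71:-5/28 = -84/355

[CBE]:[AXF] = -84/355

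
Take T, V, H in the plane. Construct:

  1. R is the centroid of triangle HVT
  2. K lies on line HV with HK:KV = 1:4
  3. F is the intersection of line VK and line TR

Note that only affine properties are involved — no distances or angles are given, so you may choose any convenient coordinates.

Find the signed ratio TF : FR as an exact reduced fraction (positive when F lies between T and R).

TF:FR = -3

Work in coordinates with T = (0, 0), V = (1, 0), H = (0, 1).
1. R is the centroid of triangle HVT ⇒ R = (1/3, 1/3)
2. K lies on line HV with HK:KV = 1:4 ⇒ K = (1/5, 4/5)
3. F is the intersection of line VK and line TR ⇒ F = (1/2, 1/2)
F = T + t·(R−T) with t = 3/2, so TF:FR = t:(1−t) = 3/2:-1/2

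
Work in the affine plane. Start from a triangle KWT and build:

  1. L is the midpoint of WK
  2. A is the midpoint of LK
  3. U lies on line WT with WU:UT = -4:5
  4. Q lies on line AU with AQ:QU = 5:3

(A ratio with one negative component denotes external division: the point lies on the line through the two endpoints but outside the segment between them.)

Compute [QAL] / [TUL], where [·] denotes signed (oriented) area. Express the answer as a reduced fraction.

[QAL]:[TUL] = 1/4

Set K = (0, 0), W = (1, 0), T = (0, 1); any affine frame gives the same invariant.
1. L is the midpoint of WK ⇒ L = (1/2, 0)
2. A is the midpoint of LK ⇒ A = (1/4, 0)
3. U lies on line WT with WU:UT = -4:5 ⇒ U = (5, -4)
4. Q lies on line AU with AQ:QU = 5:3 ⇒ Q = (103/32, -5/2)
2·[QAL] = -5/8, 2·[TUL] = -5/2
[QAL]:[TUL] = -5/8:-5/2 = 1/4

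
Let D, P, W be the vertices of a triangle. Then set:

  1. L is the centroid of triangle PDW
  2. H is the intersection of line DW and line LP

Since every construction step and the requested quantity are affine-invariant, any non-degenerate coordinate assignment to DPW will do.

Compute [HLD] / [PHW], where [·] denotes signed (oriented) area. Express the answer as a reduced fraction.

Choose coordinates D = (0, 0), P = (1, 0), W = (0, 1).
1. L is the centroid of triangle PDW ⇒ L = (1/3, 1/3)
2. H is the intersection of line DW and line LP ⇒ H = (0, 1/2)
2·[HLD] = -1/6, 2·[PHW] = -1/2
[HLD]:[PHW] = -1/6:-1/2 = 1/3

[HLD]:[PHW] = 1/3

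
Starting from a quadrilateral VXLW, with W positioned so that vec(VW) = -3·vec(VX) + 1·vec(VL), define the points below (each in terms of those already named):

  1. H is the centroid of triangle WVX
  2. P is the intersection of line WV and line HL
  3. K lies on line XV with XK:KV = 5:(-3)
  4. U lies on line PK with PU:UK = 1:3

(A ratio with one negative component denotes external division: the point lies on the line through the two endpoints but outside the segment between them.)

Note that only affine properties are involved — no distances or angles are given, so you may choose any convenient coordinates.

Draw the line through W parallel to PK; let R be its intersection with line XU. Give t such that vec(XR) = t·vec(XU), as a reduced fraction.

t = 14/5

Set V = (0, 0), X = (1, 0), L = (0, 1), W = (-3, 1); any affine frame gives the same invariant.
1. H is the centroid of triangle WVX ⇒ H = (-2/3, 1/3)
2. P is the intersection of line WV and line HL ⇒ P = (-3/4, 1/4)
3. K lies on line XV with XK:KV = 5:(-3) ⇒ K = (-3/2, 0)
4. U lies on line PK with PU:UK = 1:3 ⇒ U = (-15/16, 3/16)
through W parallel to PK: direction (-3/4, -1/4); meets XU at R = (-177/40, 21/40)
R = X + t·(U−X) with t = 14/5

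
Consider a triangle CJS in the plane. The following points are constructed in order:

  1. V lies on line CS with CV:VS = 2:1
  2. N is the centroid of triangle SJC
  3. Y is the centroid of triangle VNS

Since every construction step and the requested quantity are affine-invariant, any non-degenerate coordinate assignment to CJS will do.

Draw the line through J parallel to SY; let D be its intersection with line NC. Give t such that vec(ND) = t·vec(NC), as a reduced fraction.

Choose coordinates C = (0, 0), J = (1, 0), S = (0, 1).
1. V lies on line CS with CV:VS = 2:1 ⇒ V = (0, 2/3)
2. N is the centroid of triangle SJC ⇒ N = (1/3, 1/3)
3. Y is the centroid of triangle VNS ⇒ Y = (1/9, 2/3)
through J parallel to SY: direction (1/9, -1/3); meets NC at D = (3/4, 3/4)
D = N + t·(C−N) with t = -5/4

t = -5/4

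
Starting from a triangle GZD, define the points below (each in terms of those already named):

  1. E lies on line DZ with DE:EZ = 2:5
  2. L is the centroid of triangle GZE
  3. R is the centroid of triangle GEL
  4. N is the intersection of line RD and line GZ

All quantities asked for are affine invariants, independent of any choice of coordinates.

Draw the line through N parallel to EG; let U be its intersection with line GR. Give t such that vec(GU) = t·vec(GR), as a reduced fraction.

Set G = (0, 0), Z = (1, 0), D = (0, 1); any affine frame gives the same invariant.
1. E lies on line DZ with DE:EZ = 2:5 ⇒ E = (2/7, 5/7)
2. L is the centroid of triangle GZE ⇒ L = (3/7, 5/21)
3. R is the centroid of triangle GEL ⇒ R = (5/21, 20/63)
4. N is the intersection of line RD and line GZ ⇒ N = (15/43, 0)
through N parallel to EG: direction (-2/7, -5/7); meets GR at U = (225/301, 300/301)
U = G + t·(R−G) with t = 135/43

t = 135/43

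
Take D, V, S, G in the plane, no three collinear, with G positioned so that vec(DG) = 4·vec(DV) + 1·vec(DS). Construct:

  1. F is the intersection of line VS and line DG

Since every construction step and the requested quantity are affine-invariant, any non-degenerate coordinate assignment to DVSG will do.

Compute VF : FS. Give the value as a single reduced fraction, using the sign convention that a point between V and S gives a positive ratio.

VF:FS = 1/4

Work in coordinates with D = (0, 0), V = (1, 0), S = (0, 1), G = (4, 1).
1. F is the intersection of line VS and line DG ⇒ F = (4/5, 1/5)
F = V + t·(S−V) with t = 1/5, so VF:FS = t:(1−t) = 1/5:4/5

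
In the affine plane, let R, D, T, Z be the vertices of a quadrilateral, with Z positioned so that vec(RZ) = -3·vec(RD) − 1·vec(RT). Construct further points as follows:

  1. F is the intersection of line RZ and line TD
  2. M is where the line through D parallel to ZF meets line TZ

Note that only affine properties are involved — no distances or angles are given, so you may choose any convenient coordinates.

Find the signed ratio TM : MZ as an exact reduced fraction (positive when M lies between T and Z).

TM:MZ = -4

Work in coordinates with R = (0, 0), D = (1, 0), T = (0, 1), Z = (-3, -1).
1. F is the intersection of line RZ and line TD ⇒ F = (3/4, 1/4)
2. M is where the line through D parallel to ZF meets line TZ ⇒ M = (-4, -5/3)
M = T + t·(Z−T) with t = 4/3, so TM:MZ = t:(1−t) = 4/3:-1/3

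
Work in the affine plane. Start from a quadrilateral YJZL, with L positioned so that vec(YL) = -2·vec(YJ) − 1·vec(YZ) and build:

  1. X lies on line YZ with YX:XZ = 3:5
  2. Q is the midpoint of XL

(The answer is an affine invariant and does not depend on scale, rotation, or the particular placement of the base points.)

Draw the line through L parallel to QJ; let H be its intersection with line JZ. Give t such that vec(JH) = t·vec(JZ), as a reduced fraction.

t = -17/37

Set Y = (0, 0), J = (1, 0), Z = (0, 1), L = (-2, -1); any affine frame gives the same invariant.
1. X lies on line YZ with YX:XZ = 3:5 ⇒ X = (0, 3/8)
2. Q is the midpoint of XL ⇒ Q = (-1, -5/16)
through L parallel to QJ: direction (2, 5/16); meets JZ at H = (54/37, -17/37)
H = J + t·(Z−J) with t = -17/37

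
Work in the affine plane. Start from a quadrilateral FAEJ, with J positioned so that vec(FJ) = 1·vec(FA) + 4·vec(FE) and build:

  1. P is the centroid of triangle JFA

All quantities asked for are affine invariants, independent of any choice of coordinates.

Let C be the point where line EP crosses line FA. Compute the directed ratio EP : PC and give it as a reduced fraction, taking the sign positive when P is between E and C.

EP:PC = -1/4

Choose coordinates F = (0, 0), A = (1, 0), E = (0, 1), J = (1, 4).
1. P is the centroid of triangle JFA ⇒ P = (2/3, 4/3)
line EP meets FA at C = (-2, 0)
P = E + t·(C−E) with t = -1/3, so EP:PC = -1/3:4/3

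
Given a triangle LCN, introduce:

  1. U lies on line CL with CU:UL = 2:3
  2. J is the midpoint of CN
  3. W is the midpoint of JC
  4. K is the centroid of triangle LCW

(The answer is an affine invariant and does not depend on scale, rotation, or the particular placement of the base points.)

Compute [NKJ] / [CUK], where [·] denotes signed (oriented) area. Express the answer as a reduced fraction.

[NKJ]:[CUK] = -5

Set L = (0, 0), C = (1, 0), N = (0, 1); any affine frame gives the same invariant.
1. U lies on line CL with CU:UL = 2:3 ⇒ U = (3/5, 0)
2. J is the midpoint of CN ⇒ J = (1/2, 1/2)
3. W is the midpoint of JC ⇒ W = (3/4, 1/4)
4. K is the centroid of triangle LCW ⇒ K = (7/12, 1/12)
2·[NKJ] = 1/6, 2·[CUK] = -1/30
[NKJ]:[CUK] = 1/6:-1/30 = -5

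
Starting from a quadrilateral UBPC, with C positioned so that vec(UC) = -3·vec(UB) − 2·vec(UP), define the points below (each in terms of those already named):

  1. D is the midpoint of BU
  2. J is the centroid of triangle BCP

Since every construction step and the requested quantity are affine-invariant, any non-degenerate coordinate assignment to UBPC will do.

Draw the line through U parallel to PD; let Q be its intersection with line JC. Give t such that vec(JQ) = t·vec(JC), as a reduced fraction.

t = -5/19

Work in coordinates with U = (0, 0), B = (1, 0), P = (0, 1), C = (-3, -2).
1. D is the midpoint of BU ⇒ D = (1/2, 0)
2. J is the centroid of triangle BCP ⇒ J = (-2/3, -1/3)
through U parallel to PD: direction (1/2, -1); meets JC at Q = (-1/19, 2/19)
Q = J + t·(C−J) with t = -5/19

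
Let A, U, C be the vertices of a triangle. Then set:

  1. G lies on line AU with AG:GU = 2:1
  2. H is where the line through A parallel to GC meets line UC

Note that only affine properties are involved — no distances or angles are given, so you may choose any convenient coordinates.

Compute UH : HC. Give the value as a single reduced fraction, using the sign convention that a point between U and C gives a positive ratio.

Choose coordinates A = (0, 0), U = (1, 0), C = (0, 1).
1. G lies on line AU with AG:GU = 2:1 ⇒ G = (2/3, 0)
2. H is where the line through A parallel to GC meets line UC ⇒ H = (-2, 3)
H = U + t·(C−U) with t = 3, so UH:HC = t:(1−t) = 3:-2

UH:HC = -3/2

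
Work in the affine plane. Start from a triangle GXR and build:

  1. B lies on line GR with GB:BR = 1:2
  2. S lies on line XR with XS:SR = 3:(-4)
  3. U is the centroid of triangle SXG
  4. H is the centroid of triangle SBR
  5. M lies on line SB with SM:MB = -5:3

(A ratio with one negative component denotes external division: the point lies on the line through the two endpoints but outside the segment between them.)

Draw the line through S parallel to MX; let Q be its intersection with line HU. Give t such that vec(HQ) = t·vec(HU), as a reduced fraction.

Assign G = (0, 0), X = (1, 0), R = (0, 1) — the answer is frame-independent, so this choice is without loss of generality.
1. B lies on line GR with GB:BR = 1:2 ⇒ B = (0, 1/3)
2. S lies on line XR with XS:SR = 3:(-4) ⇒ S = (4, -3)
3. U is the centroid of triangle SXG ⇒ U = (5/3, -1)
4. H is the centroid of triangle SBR ⇒ H = (4/3, -5/9)
5. M lies on line SB with SM:MB = -5:3 ⇒ M = (-6, 16/3)
through S parallel to MX: direction (7, -16/3); meets HU at Q = (37/18, -41/27)
Q = H + t·(U−H) with t = 13/6

t = 13/6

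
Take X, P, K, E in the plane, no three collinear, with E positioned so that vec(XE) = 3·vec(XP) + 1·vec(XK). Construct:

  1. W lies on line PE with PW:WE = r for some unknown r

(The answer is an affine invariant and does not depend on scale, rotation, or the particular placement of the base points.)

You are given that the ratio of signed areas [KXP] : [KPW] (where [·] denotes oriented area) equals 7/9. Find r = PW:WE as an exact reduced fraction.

r = 3/4

Work in coordinates with X = (0, 0), P = (1, 0), K = (0, 1), E = (3, 1).
1. With PW:WE = r, write λ = r/(r+1) so W = P + λ·(E−P); W is affine-linear in λ
Every point depending on W is an affine combination of W and λ-independent points, so each such coordinate is linear in λ; the λ² term in each signed area is a multiple of (E−P)×(E−P) = 0, so 2·[KXP] and 2·[KPW] are each linear in λ. Evaluating at λ=0 and λ=1:
  2·[KXP] = 1,   2·[KPW] = 3·λ
So [KXP]:[KPW] = (1) / (3·λ). Setting this equal to 7/9:
  1 = 7/9·(3·λ)  ⇒  λ = 3/7
Then r = λ/(1−λ) = (3/7)/(4/7) = 3/4. Check: with r = 3/4, W = (13/7, 3/7) and [KXP]:[KPW] = 7/9 as required.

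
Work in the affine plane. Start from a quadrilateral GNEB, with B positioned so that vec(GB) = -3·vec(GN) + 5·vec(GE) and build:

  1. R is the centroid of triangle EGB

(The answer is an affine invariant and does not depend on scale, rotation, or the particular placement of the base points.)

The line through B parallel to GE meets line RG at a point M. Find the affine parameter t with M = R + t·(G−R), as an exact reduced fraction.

Set G = (0, 0), N = (1, 0), E = (0, 1), B = (-3, 5); any affine frame gives the same invariant.
1. R is the centroid of triangle EGB ⇒ R = (-1, 2)
through B parallel to GE: direction (0, 1); meets RG at M = (-3, 6)
M = R + t·(G−R) with t = -2

t = -2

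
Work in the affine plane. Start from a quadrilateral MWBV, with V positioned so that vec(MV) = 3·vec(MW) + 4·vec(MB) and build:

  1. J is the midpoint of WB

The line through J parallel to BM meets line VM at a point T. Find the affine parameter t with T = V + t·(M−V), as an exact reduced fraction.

t = 5/6

Assign M = (0, 0), W = (1, 0), B = (0, 1), V = (3, 4) — the answer is frame-independent, so this choice is without loss of generality.
1. J is the midpoint of WB ⇒ J = (1/2, 1/2)
through J parallel to BM: direction (0, -1); meets VM at T = (1/2, 2/3)
T = V + t·(M−V) with t = 5/6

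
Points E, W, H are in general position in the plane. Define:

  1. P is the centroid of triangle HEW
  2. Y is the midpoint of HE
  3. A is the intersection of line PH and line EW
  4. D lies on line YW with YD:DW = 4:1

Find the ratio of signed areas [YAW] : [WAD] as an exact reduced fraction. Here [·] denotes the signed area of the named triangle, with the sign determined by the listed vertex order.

[YAW]:[WAD] = -5

Assign E = (0, 0), W = (1, 0), H = (0, 1) — the answer is frame-independent, so this choice is without loss of generality.
1. P is the centroid of triangle HEW ⇒ P = (1/3, 1/3)
2. Y is the midpoint of HE ⇒ Y = (0, 1/2)
3. A is the intersection of line PH and line EW ⇒ A = (1/2, 0)
4. D lies on line YW with YD:DW = 4:1 ⇒ D = (4/5, 1/10)
2·[YAW] = 1/4, 2·[WAD] = -1/20
[YAW]:[WAD] = 1/4:-1/20 = -5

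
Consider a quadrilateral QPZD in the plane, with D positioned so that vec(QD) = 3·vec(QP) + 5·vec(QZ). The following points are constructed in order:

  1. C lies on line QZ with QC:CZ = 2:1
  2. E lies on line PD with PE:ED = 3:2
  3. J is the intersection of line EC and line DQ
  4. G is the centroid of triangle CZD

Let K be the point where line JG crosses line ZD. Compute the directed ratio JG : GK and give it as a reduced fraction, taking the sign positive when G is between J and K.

JG:GK = 47/10

Choose coordinates Q = (0, 0), P = (1, 0), Z = (0, 1), D = (3, 5).
1. C lies on line QZ with QC:CZ = 2:1 ⇒ C = (0, 2/3)
2. E lies on line PD with PE:ED = 3:2 ⇒ E = (11/5, 3)
3. J is the intersection of line EC and line DQ ⇒ J = (11/10, 11/6)
4. G is the centroid of triangle CZD ⇒ G = (1, 20/9)
line JG meets ZD at K = (46/47, 325/141)
G = J + t·(K−J) with t = 47/57, so JG:GK = 47/57:10/57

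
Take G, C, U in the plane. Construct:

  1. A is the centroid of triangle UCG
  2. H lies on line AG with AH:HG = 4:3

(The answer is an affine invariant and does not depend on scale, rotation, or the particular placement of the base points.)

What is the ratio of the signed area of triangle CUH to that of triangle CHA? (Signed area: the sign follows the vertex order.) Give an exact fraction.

[CUH]:[CHA] = -15/4

Set G = (0, 0), C = (1, 0), U = (0, 1); any affine frame gives the same invariant.
1. A is the centroid of triangle UCG ⇒ A = (1/3, 1/3)
2. H lies on line AG with AH:HG = 4:3 ⇒ H = (1/7, 1/7)
2·[CUH] = 5/7, 2·[CHA] = -4/21
[CUH]:[CHA] = 5/7:-4/21 = -15/4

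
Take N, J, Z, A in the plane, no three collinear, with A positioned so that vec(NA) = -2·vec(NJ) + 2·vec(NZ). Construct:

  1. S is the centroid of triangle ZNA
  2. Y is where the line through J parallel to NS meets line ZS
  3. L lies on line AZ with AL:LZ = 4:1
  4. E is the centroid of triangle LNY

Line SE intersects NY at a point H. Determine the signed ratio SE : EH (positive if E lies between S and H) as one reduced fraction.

Work in coordinates with N = (0, 0), J = (1, 0), Z = (0, 1), A = (-2, 2).
1. S is the centroid of triangle ZNA ⇒ S = (-2/3, 1)
2. Y is where the line through J parallel to NS meets line ZS ⇒ Y = (1/3, 1)
3. L lies on line AZ with AL:LZ = 4:1 ⇒ L = (-2/5, 6/5)
4. E is the centroid of triangle LNY ⇒ E = (-1/45, 11/15)
line SE meets NY at H = (7/33, 7/11)
E = S + t·(H−S) with t = 11/15, so SE:EH = 11/15:4/15

SE:EH = 11/4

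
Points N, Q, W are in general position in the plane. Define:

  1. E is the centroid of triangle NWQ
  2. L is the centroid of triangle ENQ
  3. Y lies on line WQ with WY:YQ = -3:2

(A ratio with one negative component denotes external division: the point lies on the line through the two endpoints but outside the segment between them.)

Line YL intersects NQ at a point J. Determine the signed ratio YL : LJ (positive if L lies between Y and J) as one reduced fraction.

Choose coordinates N = (0, 0), Q = (1, 0), W = (0, 1).
1. E is the centroid of triangle NWQ ⇒ E = (1/3, 1/3)
2. L is the centroid of triangle ENQ ⇒ L = (4/9, 1/9)
3. Y lies on line WQ with WY:YQ = -3:2 ⇒ Y = (3, -2)
line YL meets NQ at J = (11/19, 0)
L = Y + t·(J−Y) with t = 19/18, so YL:LJ = 19/18:-1/18

YL:LJ = -19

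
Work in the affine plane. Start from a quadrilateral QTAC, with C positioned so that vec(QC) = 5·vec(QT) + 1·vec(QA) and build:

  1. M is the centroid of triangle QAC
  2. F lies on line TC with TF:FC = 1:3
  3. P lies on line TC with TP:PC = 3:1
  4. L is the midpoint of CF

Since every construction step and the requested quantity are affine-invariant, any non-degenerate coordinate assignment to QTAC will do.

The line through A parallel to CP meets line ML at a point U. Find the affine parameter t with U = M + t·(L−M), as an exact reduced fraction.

t = -3/2

Set Q = (0, 0), T = (1, 0), A = (0, 1), C = (5, 1); any affine frame gives the same invariant.
1. M is the centroid of triangle QAC ⇒ M = (5/3, 2/3)
2. F lies on line TC with TF:FC = 1:3 ⇒ F = (2, 1/4)
3. P lies on line TC with TP:PC = 3:1 ⇒ P = (4, 3/4)
4. L is the midpoint of CF ⇒ L = (7/2, 5/8)
through A parallel to CP: direction (-1, -1/4); meets ML at U = (-13/12, 35/48)
U = M + t·(L−M) with t = -3/2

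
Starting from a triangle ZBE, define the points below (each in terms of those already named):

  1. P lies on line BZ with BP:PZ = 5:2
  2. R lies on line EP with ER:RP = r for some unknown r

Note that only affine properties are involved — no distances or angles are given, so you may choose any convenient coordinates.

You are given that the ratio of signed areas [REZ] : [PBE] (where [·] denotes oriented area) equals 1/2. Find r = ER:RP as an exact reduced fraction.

r = -5

Choose coordinates Z = (0, 0), B = (1, 0), E = (0, 1).
1. P lies on line BZ with BP:PZ = 5:2 ⇒ P = (2/7, 0)
2. With ER:RP = r, write λ = r/(r+1) so R = E + λ·(P−E); R is affine-linear in λ
Every point depending on R is an affine combination of R and λ-independent points, so each such coordinate is linear in λ; the λ² term in each signed area is a multiple of (P−E)×(P−E) = 0, so 2·[REZ] and 2·[PBE] are each linear in λ. Evaluating at λ=0 and λ=1:
  2·[REZ] = 2/7·λ,   2·[PBE] = 5/7
So [REZ]:[PBE] = (2/7·λ) / (5/7). Setting this equal to 1/2:
  2/7·λ = 1/2·(5/7)  ⇒  λ = 5/4
Then r = λ/(1−λ) = (5/4)/(-1/4) = -5. Check: with r = -5, R = (5/14, -1/4) and [REZ]:[PBE] = 1/2 as required.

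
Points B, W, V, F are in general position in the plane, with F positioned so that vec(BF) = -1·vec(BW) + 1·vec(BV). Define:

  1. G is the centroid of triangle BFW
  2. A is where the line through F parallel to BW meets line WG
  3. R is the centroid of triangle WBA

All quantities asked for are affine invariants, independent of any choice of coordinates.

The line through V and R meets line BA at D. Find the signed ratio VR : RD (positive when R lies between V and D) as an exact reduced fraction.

VR:RD = 5

Choose coordinates B = (0, 0), W = (1, 0), V = (0, 1), F = (-1, 1).
1. G is the centroid of triangle BFW ⇒ G = (0, 1/3)
2. A is where the line through F parallel to BW meets line WG ⇒ A = (-2, 1)
3. R is the centroid of triangle WBA ⇒ R = (-1/3, 1/3)
line VR meets BA at D = (-2/5, 1/5)
R = V + t·(D−V) with t = 5/6, so VR:RD = 5/6:1/6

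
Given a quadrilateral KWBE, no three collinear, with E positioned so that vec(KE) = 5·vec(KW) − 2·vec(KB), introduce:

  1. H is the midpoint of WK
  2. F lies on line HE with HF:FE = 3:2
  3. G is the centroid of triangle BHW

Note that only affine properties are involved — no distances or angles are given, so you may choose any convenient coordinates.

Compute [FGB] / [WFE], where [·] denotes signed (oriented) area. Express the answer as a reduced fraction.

[FGB]:[WFE] = -31/12

Choose coordinates K = (0, 0), W = (1, 0), B = (0, 1), E = (5, -2).
1. H is the midpoint of WK ⇒ H = (1/2, 0)
2. F lies on line HE with HF:FE = 3:2 ⇒ F = (16/5, -6/5)
3. G is the centroid of triangle BHW ⇒ G = (1/2, 1/3)
2·[FGB] = -31/30, 2·[WFE] = 2/5
[FGB]:[WFE] = -31/30:2/5 = -31/12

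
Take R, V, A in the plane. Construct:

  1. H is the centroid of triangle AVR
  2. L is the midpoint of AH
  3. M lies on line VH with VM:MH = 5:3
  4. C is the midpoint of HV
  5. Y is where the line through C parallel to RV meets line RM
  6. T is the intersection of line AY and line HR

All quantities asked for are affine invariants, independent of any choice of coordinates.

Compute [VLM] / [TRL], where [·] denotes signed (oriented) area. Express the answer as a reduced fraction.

Set R = (0, 0), V = (1, 0), A = (0, 1); any affine frame gives the same invariant.
1. H is the centroid of triangle AVR ⇒ H = (1/3, 1/3)
2. L is the midpoint of AH ⇒ L = (1/6, 2/3)
3. M lies on line VH with VM:MH = 5:3 ⇒ M = (7/12, 5/24)
4. C is the midpoint of HV ⇒ C = (2/3, 1/6)
5. Y is where the line through C parallel to RV meets line RM ⇒ Y = (7/15, 1/6)
6. T is the intersection of line AY and line HR ⇒ T = (14/39, 14/39)
2·[VLM] = 5/48, 2·[TRL] = -7/39
[VLM]:[TRL] = 5/48:-7/39 = -65/112

[VLM]:[TRL] = -65/112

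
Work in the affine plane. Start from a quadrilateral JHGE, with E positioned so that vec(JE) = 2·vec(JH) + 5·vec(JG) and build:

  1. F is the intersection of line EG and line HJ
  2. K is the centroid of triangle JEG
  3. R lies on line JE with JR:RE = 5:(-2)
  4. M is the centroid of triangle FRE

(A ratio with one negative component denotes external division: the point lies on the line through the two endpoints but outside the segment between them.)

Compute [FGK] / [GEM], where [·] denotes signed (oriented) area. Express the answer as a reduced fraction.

Assign J = (0, 0), H = (1, 0), G = (0, 1), E = (2, 5) — the answer is frame-independent, so this choice is without loss of generality.
1. F is the intersection of line EG and line HJ ⇒ F = (-1/2, 0)
2. K is the centroid of triangle JEG ⇒ K = (2/3, 2)
3. R lies on line JE with JR:RE = 5:(-2) ⇒ R = (10/3, 25/3)
4. M is the centroid of triangle FRE ⇒ M = (29/18, 40/9)
2·[FGK] = -1/6, 2·[GEM] = 4/9
[FGK]:[GEM] = -1/6:4/9 = -3/8

[FGK]:[GEM] = -3/8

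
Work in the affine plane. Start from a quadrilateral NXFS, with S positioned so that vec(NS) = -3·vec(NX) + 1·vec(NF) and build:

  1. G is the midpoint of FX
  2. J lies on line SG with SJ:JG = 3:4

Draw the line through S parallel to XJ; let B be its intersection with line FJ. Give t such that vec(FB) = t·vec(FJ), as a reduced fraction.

t = 11/8

Assign N = (0, 0), X = (1, 0), F = (0, 1), S = (-3, 1) — the answer is frame-independent, so this choice is without loss of generality.
1. G is the midpoint of FX ⇒ G = (1/2, 1/2)
2. J lies on line SG with SJ:JG = 3:4 ⇒ J = (-3/2, 11/14)
through S parallel to XJ: direction (-5/2, 11/14); meets FJ at B = (-33/16, 79/112)
B = F + t·(J−F) with t = 11/8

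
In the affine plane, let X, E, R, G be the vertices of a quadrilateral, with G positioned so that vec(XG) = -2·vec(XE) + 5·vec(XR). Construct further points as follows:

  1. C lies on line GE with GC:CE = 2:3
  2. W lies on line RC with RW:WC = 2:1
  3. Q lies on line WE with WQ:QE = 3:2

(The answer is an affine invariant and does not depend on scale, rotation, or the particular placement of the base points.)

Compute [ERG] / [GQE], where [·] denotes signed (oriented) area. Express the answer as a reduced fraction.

Assign X = (0, 0), E = (1, 0), R = (0, 1), G = (-2, 5) — the answer is frame-independent, so this choice is without loss of generality.
1. C lies on line GE with GC:CE = 2:3 ⇒ C = (-4/5, 3)
2. W lies on line RC with RW:WC = 2:1 ⇒ W = (-8/15, 7/3)
3. Q lies on line WE with WQ:QE = 3:2 ⇒ Q = (29/75, 14/15)
2·[ERG] = -2, 2·[GQE] = 4/15
[ERG]:[GQE] = -2:4/15 = -15/2

[ERG]:[GQE] = -15/2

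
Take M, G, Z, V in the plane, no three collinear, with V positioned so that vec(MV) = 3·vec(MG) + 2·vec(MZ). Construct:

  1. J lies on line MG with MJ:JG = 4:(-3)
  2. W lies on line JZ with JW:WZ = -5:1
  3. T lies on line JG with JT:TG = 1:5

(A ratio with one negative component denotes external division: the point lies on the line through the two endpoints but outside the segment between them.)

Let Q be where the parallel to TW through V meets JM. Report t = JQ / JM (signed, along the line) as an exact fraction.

t = -31/20

Assign M = (0, 0), G = (1, 0), Z = (0, 1), V = (3, 2) — the answer is frame-independent, so this choice is without loss of generality.
1. J lies on line MG with MJ:JG = 4:(-3) ⇒ J = (4, 0)
2. W lies on line JZ with JW:WZ = -5:1 ⇒ W = (-1, 5/4)
3. T lies on line JG with JT:TG = 1:5 ⇒ T = (7/2, 0)
through V parallel to TW: direction (-9/2, 5/4); meets JM at Q = (51/5, 0)
Q = J + t·(M−J) with t = -31/20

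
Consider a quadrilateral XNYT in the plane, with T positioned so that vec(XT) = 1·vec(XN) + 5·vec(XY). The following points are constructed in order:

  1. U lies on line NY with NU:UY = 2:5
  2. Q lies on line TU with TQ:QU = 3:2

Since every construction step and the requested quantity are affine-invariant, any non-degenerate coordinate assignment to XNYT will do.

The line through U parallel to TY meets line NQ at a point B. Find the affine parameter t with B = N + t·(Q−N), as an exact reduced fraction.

t = 1/2

Set X = (0, 0), N = (1, 0), Y = (0, 1), T = (1, 5); any affine frame gives the same invariant.
1. U lies on line NY with NU:UY = 2:5 ⇒ U = (5/7, 2/7)
2. Q lies on line TU with TQ:QU = 3:2 ⇒ Q = (29/35, 76/35)
through U parallel to TY: direction (-1, -4); meets NQ at B = (32/35, 38/35)
B = N + t·(Q−N) with t = 1/2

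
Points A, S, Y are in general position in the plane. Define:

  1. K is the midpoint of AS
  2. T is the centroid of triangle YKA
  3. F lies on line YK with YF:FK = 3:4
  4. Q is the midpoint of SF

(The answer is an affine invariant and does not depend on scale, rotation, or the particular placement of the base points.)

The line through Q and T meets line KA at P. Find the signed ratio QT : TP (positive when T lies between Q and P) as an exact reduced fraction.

Choose coordinates A = (0, 0), S = (1, 0), Y = (0, 1).
1. K is the midpoint of AS ⇒ K = (1/2, 0)
2. T is the centroid of triangle YKA ⇒ T = (1/6, 1/3)
3. F lies on line YK with YF:FK = 3:4 ⇒ F = (3/14, 4/7)
4. Q is the midpoint of SF ⇒ Q = (17/28, 2/7)
line QT meets KA at P = (13/4, 0)
T = Q + t·(P−Q) with t = -1/6, so QT:TP = -1/6:7/6

QT:TP = -1/7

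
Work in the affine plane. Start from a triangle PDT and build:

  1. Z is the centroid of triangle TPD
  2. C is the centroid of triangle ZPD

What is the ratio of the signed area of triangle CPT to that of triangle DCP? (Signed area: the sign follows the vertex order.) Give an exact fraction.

[CPT]:[DCP] = -4

Choose coordinates P = (0, 0), D = (1, 0), T = (0, 1).
1. Z is the centroid of triangle TPD ⇒ Z = (1/3, 1/3)
2. C is the centroid of triangle ZPD ⇒ C = (4/9, 1/9)
2·[CPT] = -4/9, 2·[DCP] = 1/9
[CPT]:[DCP] = -4/9:1/9 = -4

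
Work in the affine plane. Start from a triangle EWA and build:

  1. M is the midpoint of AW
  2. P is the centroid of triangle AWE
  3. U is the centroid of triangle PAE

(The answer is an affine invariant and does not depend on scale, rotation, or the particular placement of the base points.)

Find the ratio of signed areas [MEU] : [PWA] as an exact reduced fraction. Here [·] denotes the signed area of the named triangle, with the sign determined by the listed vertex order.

Choose coordinates E = (0, 0), W = (1, 0), A = (0, 1).
1. M is the midpoint of AW ⇒ M = (1/2, 1/2)
2. P is the centroid of triangle AWE ⇒ P = (1/3, 1/3)
3. U is the centroid of triangle PAE ⇒ U = (1/9, 4/9)
2·[MEU] = -1/6, 2·[PWA] = 1/3
[MEU]:[PWA] = -1/6:1/3 = -1/2

[MEU]:[PWA] = -1/2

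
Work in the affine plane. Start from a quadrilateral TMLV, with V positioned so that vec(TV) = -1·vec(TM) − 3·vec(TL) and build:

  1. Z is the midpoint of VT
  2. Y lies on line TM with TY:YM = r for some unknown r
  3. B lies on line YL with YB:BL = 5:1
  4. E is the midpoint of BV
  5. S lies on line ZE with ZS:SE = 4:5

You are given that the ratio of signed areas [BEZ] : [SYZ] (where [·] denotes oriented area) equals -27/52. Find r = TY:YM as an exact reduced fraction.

r = 5

Work in coordinates with T = (0, 0), M = (1, 0), L = (0, 1), V = (-1, -3).
1. Z is the midpoint of VT ⇒ Z = (-1/2, -3/2)
2. With TY:YM = r, write λ = r/(r+1) so Y = T + λ·(M−T); Y is affine-linear in λ
3. B lies on line YL with YB:BL = 5:1 ⇒ B is an affine combination of earlier points and hence also affine-linear in λ
4. E is the midpoint of BV ⇒ E is an affine combination of earlier points and hence also affine-linear in λ
5. S lies on line ZE with ZS:SE = 4:5 ⇒ S is an affine combination of earlier points and hence also affine-linear in λ
Every point depending on Y is an affine combination of Y and λ-independent points, so each such coordinate is linear in λ; the λ² term in each signed area is a multiple of (M−T)×(M−T) = 0, so 2·[BEZ] and 2·[SYZ] are each linear in λ. Evaluating at λ=0 and λ=1:
  2·[BEZ] = -1/8·λ + 5/24,   2·[SYZ] = -7/54·λ − 5/54
So [BEZ]:[SYZ] = (-1/8·λ + 5/24) / (-7/54·λ − 5/54). Setting this equal to -27/52:
  -1/8·λ + 5/24 = -27/52·(-7/54·λ − 5/54)  ⇒  λ = 5/6
Then r = λ/(1−λ) = (5/6)/(1/6) = 5. Check: with r = 5, Y = (5/6, 0) and [BEZ]:[SYZ] = -27/52 as required.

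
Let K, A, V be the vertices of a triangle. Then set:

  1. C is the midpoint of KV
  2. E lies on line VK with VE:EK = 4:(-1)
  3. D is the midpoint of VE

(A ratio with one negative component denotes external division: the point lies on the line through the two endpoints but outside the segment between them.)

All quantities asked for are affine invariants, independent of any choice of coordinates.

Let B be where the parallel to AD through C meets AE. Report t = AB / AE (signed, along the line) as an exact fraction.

t = -1/4

Choose coordinates K = (0, 0), A = (1, 0), V = (0, 1).
1. C is the midpoint of KV ⇒ C = (0, 1/2)
2. E lies on line VK with VE:EK = 4:(-1) ⇒ E = (0, -1/3)
3. D is the midpoint of VE ⇒ D = (0, 1/3)
through C parallel to AD: direction (-1, 1/3); meets AE at B = (5/4, 1/12)
B = A + t·(E−A) with t = -1/4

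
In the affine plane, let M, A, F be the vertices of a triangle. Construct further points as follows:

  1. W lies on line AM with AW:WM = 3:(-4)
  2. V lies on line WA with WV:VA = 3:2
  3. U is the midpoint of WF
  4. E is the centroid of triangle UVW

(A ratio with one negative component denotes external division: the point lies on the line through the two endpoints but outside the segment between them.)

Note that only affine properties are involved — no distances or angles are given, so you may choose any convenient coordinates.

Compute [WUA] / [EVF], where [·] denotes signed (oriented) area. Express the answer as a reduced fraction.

Choose coordinates M = (0, 0), A = (1, 0), F = (0, 1).
1. W lies on line AM with AW:WM = 3:(-4) ⇒ W = (4, 0)
2. V lies on line WA with WV:VA = 3:2 ⇒ V = (11/5, 0)
3. U is the midpoint of WF ⇒ U = (2, 1/2)
4. E is the centroid of triangle UVW ⇒ E = (41/15, 1/6)
2·[WUA] = 3/2, 2·[EVF] = -9/10
[WUA]:[EVF] = 3/2:-9/10 = -5/3

[WUA]:[EVF] = -5/3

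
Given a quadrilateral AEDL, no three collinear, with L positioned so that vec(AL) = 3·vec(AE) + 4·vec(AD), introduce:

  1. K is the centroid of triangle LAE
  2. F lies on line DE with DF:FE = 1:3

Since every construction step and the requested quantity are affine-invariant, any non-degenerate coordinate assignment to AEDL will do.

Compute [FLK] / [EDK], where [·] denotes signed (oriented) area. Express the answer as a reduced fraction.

Assign A = (0, 0), E = (1, 0), D = (0, 1), L = (3, 4) — the answer is frame-independent, so this choice is without loss of generality.
1. K is the centroid of triangle LAE ⇒ K = (4/3, 4/3)
2. F lies on line DE with DF:FE = 1:3 ⇒ F = (1/4, 3/4)
2·[FLK] = -23/12, 2·[EDK] = -5/3
[FLK]:[EDK] = -23/12:-5/3 = 23/20

[FLK]:[EDK] = 23/20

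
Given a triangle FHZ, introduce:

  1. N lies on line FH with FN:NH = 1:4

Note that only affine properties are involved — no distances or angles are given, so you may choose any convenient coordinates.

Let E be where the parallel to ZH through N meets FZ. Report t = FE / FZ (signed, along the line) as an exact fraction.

t = 1/5

Choose coordinates F = (0, 0), H = (1, 0), Z = (0, 1).
1. N lies on line FH with FN:NH = 1:4 ⇒ N = (1/5, 0)
through N parallel to ZH: direction (1, -1); meets FZ at E = (0, 1/5)
E = F + t·(Z−F) with t = 1/5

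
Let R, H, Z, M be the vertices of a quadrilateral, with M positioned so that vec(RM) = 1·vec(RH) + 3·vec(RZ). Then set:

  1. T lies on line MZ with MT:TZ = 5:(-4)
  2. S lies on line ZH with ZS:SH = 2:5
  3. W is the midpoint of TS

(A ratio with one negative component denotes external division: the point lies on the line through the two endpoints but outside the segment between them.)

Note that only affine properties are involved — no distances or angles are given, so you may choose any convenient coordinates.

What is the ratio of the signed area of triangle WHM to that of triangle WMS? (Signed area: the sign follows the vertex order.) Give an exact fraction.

[WHM]:[WMS] = -4

Assign R = (0, 0), H = (1, 0), Z = (0, 1), M = (1, 3) — the answer is frame-independent, so this choice is without loss of generality.
1. T lies on line MZ with MT:TZ = 5:(-4) ⇒ T = (-4, -7)
2. S lies on line ZH with ZS:SH = 2:5 ⇒ S = (2/7, 5/7)
3. W is the midpoint of TS ⇒ W = (-13/7, -22/7)
2·[WHM] = 60/7, 2·[WMS] = -15/7
[WHM]:[WMS] = 60/7:-15/7 = -4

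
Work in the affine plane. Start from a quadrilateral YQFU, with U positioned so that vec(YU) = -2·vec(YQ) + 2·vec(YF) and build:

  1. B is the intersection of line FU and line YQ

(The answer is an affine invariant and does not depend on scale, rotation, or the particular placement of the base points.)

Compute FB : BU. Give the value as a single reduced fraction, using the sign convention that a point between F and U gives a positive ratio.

FB:BU = -1/2

Assign Y = (0, 0), Q = (1, 0), F = (0, 1), U = (-2, 2) — the answer is frame-independent, so this choice is without loss of generality.
1. B is the intersection of line FU and line YQ ⇒ B = (2, 0)
B = F + t·(U−F) with t = -1, so FB:BU = t:(1−t) = -1:2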